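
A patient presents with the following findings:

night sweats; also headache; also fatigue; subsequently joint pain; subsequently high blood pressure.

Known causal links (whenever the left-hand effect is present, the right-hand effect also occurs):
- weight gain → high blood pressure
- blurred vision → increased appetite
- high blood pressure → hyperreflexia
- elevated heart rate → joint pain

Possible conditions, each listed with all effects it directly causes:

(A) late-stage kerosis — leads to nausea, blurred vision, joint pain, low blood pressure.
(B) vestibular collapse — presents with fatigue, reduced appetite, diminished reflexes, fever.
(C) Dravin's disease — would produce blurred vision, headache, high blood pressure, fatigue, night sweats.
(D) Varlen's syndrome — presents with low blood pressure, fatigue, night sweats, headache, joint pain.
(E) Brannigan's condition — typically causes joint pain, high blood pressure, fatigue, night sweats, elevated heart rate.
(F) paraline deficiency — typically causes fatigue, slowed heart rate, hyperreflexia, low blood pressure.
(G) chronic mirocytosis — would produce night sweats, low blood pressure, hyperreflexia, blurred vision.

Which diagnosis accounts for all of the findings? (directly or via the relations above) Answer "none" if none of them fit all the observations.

Testing each hypothesis:
(A) late-stage kerosis — night sweats miss; headache miss; fatigue miss; joint pain match; high blood pressure miss
(B) vestibular collapse — does not account for night sweats, headache, joint pain, high blood pressure
(C) Dravin's disease — does not account for joint pain
(D) Varlen's syndrome — night sweats match; headache match; fatigue match; joint pain match; high blood pressure miss
(E) Brannigan's condition — night sweats match; headache miss; fatigue match; joint pain match; high blood pressure match
(F) paraline deficiency — night sweats miss; headache miss; fatigue match; joint pain miss; high blood pressure miss
(G) chronic mirocytosis — night sweats match; headache miss; fatigue miss; joint pain miss; high blood pressure miss
No candidate is consistent with all observations.

none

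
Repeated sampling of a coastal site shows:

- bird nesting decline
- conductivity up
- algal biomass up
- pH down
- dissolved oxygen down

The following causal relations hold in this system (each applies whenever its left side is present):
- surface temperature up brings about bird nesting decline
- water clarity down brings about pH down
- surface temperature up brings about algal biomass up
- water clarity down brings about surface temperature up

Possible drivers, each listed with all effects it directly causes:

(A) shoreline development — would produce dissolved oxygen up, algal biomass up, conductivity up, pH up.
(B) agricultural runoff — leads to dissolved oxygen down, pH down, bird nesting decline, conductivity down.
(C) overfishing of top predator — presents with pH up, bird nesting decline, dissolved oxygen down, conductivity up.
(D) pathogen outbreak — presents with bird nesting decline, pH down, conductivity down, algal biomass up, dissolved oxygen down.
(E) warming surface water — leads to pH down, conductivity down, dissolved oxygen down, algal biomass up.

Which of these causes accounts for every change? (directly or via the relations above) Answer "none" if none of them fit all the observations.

none

Per-candidate check:
(A) shoreline development — bird nesting decline NO; conductivity up yes; algal biomass up yes; pH down NO; dissolved oxygen down NO
(B) agricultural runoff — bird nesting decline yes; conductivity up NO; algal biomass up NO; pH down yes; dissolved oxygen down yes
(C) overfishing of top predator — fails on algal biomass up, pH down (predicts pH up, not pH down)
(D) pathogen outbreak — fails on conductivity up (predicts conductivity down, not conductivity up)
(E) warming surface water — bird nesting decline NO; conductivity up NO; algal biomass up yes; pH down yes; dissolved oxygen down yes
Every candidate fails on at least one observation.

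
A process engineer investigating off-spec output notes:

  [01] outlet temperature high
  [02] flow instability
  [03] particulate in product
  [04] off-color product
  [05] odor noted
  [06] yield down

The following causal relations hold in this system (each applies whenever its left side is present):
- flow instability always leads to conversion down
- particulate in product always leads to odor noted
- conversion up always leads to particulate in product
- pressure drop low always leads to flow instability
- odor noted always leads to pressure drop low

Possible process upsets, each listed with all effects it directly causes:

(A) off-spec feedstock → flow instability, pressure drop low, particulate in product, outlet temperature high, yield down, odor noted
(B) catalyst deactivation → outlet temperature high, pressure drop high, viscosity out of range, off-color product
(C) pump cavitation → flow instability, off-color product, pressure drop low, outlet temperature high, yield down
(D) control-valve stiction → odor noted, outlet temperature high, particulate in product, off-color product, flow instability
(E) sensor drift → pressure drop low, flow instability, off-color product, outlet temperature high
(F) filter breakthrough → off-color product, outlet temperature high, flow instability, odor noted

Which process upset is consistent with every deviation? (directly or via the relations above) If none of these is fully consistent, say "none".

Per-candidate check:
(A) off-spec feedstock — outlet temperature high match; flow instability match; particulate in product match; off-color product miss; odor noted match; yield down match
(B) catalyst deactivation — outlet temperature high match; flow instability miss; particulate in product miss; off-color product match; odor noted miss; yield down miss
(C) pump cavitation — does not account for particulate in product, odor noted
(D) control-valve stiction — outlet temperature high match; flow instability match; particulate in product match; off-color product match; odor noted match; yield down miss
(E) sensor drift — does not account for particulate in product, odor noted, yield down
(F) filter breakthrough — does not account for particulate in product, yield down
No candidate is consistent with all observations.

none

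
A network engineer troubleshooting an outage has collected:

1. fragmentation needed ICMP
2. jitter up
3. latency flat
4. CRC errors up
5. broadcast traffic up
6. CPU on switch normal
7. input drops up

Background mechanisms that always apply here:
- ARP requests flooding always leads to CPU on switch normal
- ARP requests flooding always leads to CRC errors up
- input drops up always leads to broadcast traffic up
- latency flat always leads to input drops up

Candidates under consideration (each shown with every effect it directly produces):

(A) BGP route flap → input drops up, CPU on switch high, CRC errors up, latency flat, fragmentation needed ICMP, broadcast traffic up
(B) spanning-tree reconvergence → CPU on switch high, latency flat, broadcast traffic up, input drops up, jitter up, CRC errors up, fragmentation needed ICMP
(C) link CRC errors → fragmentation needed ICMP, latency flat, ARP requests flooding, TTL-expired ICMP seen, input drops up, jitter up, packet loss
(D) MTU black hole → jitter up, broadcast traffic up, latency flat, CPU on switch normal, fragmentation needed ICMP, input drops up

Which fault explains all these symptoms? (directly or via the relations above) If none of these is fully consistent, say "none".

C

Checking each candidate against the observations:
(A) BGP route flap — fails on jitter up, CPU on switch normal (predicts CPU on switch high, not CPU on switch normal)
(B) spanning-tree reconvergence — fragmentation needed ICMP yes; jitter up yes; latency flat yes; CRC errors up yes; broadcast traffic up yes; CPU on switch normal NO; input drops up yes
(C) link CRC errors — fragmentation needed ICMP yes; jitter up yes; latency flat yes; CRC errors up yes (via ARP requests flooding → CRC errors up); broadcast traffic up yes (via input drops up → broadcast traffic up); CPU on switch normal yes (via ARP requests flooding → CPU on switch normal); input drops up yes
(D) MTU black hole — fragmentation needed ICMP yes; jitter up yes; latency flat yes; CRC errors up NO; broadcast traffic up yes; CPU on switch normal yes; input drops up yes
(C) alone accounts for all the evidence.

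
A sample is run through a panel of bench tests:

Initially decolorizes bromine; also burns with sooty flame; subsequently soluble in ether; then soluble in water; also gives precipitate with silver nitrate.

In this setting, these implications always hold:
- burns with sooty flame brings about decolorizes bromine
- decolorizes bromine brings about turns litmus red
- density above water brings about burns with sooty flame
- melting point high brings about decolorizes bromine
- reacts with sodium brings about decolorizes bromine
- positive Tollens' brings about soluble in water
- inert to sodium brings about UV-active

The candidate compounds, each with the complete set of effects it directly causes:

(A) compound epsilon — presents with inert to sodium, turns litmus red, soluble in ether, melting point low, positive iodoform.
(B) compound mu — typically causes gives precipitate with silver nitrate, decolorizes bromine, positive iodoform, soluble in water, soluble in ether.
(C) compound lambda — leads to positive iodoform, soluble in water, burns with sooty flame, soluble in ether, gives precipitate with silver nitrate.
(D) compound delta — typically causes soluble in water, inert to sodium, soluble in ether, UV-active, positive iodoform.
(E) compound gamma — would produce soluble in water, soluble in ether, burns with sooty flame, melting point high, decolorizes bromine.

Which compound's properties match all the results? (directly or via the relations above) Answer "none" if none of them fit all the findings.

Checking each candidate against the observations:
(A) compound epsilon — decolorizes bromine miss; burns with sooty flame miss; soluble in ether match; soluble in water miss; gives precipitate with silver nitrate miss
(B) compound mu — decolorizes bromine match; burns with sooty flame miss; soluble in ether match; soluble in water match; gives precipitate with silver nitrate match
(C) compound lambda — accounts for every observation (decolorizes bromine via burns with sooty flame → decolorizes bromine)
(D) compound delta — decolorizes bromine miss; burns with sooty flame miss; soluble in ether match; soluble in water match; gives precipitate with silver nitrate miss
(E) compound gamma — does not account for gives precipitate with silver nitrate
Only (C) is consistent with every observation.

C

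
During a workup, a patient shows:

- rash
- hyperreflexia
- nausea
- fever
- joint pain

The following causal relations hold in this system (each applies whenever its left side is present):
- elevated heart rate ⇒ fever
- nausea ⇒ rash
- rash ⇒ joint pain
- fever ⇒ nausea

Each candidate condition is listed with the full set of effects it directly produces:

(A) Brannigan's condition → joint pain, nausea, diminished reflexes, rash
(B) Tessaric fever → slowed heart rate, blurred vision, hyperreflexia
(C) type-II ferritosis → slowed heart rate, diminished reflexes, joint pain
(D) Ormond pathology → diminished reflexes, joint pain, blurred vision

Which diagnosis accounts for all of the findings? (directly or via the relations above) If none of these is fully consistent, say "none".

none

For each candidate, compare predicted effects to what was observed:
(A) Brannigan's condition — rash yes; hyperreflexia NO; nausea yes; fever NO; joint pain yes
(B) Tessaric fever — rash NO; hyperreflexia yes; nausea NO; fever NO; joint pain NO
(C) type-II ferritosis — fails on rash, hyperreflexia, nausea, fever (predicts diminished reflexes, not hyperreflexia)
(D) Ormond pathology — rash NO; hyperreflexia NO; nausea NO; fever NO; joint pain yes
None of the listed candidates fits everything.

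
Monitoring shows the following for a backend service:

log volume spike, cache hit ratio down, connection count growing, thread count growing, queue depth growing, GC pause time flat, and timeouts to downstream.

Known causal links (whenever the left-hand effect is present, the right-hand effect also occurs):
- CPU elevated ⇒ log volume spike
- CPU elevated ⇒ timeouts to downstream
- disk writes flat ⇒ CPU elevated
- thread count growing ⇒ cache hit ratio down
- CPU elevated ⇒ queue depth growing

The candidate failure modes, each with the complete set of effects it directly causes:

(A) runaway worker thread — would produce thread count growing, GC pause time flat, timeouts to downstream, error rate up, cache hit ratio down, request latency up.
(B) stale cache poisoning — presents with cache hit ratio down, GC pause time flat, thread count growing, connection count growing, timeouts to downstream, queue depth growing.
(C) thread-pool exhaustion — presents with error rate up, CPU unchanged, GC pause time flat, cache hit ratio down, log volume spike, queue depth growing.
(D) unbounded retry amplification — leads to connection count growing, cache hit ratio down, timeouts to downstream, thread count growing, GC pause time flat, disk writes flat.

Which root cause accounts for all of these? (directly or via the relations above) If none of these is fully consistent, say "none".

D

Per-candidate check:
(A) runaway worker thread — does not account for log volume spike, connection count growing, queue depth growing
(B) stale cache poisoning — does not account for log volume spike
(C) thread-pool exhaustion — log volume spike match; cache hit ratio down match; connection count growing miss; thread count growing miss; queue depth growing match; GC pause time flat match; timeouts to downstream miss
(D) unbounded retry amplification — accounts for every observation (log volume spike through disk writes flat → CPU elevated → log volume spike)
(D) is the only candidate with no mismatches.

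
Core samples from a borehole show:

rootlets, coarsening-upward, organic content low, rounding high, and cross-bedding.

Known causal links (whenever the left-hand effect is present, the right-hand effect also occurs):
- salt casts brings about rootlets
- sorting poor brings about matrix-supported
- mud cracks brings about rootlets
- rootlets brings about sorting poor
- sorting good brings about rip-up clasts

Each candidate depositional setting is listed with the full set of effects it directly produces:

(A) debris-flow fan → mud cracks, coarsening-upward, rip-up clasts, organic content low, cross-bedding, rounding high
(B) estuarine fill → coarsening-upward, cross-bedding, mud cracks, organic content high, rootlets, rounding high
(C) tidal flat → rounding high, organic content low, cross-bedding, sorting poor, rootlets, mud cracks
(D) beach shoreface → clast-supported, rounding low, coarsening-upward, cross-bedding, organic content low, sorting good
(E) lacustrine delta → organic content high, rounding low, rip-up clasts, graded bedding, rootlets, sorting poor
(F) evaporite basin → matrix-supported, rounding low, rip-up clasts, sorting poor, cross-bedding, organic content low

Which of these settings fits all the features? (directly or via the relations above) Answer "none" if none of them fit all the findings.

Checking each candidate against the observations:
(A) debris-flow fan — rootlets + (through mud cracks → rootlets); coarsening-upward +; organic content low +; rounding high +; cross-bedding +
(B) estuarine fill — rootlets +; coarsening-upward +; organic content low -; rounding high +; cross-bedding +
(C) tidal flat — does not account for coarsening-upward
(D) beach shoreface — rootlets -; coarsening-upward +; organic content low +; rounding high -; cross-bedding +
(E) lacustrine delta — fails on coarsening-upward, organic content low, rounding high, cross-bedding (predicts organic content high, not organic content low; predicts rounding low, not rounding high)
(F) evaporite basin — fails on rootlets, coarsening-upward, rounding high (predicts rounding low, not rounding high)
(A) is the only candidate with no mismatches.

A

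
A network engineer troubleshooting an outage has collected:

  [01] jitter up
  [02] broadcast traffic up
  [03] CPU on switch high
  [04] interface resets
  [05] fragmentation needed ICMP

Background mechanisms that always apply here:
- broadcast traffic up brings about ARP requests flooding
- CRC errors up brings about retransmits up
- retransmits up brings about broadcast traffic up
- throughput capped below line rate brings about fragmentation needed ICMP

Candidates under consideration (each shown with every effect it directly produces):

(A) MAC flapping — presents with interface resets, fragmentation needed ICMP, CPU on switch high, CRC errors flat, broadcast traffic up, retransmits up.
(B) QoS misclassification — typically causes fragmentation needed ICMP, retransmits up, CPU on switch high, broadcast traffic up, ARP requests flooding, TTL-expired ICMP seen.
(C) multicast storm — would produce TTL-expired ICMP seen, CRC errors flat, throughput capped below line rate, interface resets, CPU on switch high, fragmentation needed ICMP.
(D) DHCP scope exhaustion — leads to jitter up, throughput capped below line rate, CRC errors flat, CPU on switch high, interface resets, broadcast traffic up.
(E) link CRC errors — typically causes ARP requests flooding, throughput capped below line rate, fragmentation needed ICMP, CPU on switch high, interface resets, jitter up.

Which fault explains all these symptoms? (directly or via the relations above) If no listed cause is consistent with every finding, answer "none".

Checking each candidate against the observations:
(A) MAC flapping — does not account for jitter up
(B) QoS misclassification — jitter up ✗; broadcast traffic up ✓; CPU on switch high ✓; interface resets ✗; fragmentation needed ICMP ✓
(C) multicast storm — does not account for jitter up, broadcast traffic up
(D) DHCP scope exhaustion — jitter up ✓; broadcast traffic up ✓; CPU on switch high ✓; interface resets ✓; fragmentation needed ICMP ✓ (through throughput capped below line rate → fragmentation needed ICMP)
(E) link CRC errors — does not account for broadcast traffic up
(D) alone accounts for all the evidence.

D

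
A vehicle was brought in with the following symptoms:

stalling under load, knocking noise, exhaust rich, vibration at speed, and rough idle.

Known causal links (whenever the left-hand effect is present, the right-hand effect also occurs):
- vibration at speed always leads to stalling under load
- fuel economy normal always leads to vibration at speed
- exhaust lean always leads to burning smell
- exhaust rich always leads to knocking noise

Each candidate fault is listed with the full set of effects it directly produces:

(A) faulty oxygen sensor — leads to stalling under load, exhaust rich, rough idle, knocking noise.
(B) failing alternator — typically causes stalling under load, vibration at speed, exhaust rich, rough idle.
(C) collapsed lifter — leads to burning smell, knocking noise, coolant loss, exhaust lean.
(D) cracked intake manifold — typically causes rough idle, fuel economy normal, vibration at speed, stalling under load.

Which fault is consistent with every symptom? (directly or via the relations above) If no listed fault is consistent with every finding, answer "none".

Per-candidate check:
(A) faulty oxygen sensor — stalling under load ✓; knocking noise ✓; exhaust rich ✓; vibration at speed ✗; rough idle ✓
(B) failing alternator — stalling under load ✓; knocking noise ✓ (by exhaust rich → knocking noise); exhaust rich ✓; vibration at speed ✓; rough idle ✓
(C) collapsed lifter — stalling under load ✗; knocking noise ✓; exhaust rich ✗; vibration at speed ✗; rough idle ✗
(D) cracked intake manifold — does not account for knocking noise, exhaust rich
(B) alone accounts for all the evidence.

B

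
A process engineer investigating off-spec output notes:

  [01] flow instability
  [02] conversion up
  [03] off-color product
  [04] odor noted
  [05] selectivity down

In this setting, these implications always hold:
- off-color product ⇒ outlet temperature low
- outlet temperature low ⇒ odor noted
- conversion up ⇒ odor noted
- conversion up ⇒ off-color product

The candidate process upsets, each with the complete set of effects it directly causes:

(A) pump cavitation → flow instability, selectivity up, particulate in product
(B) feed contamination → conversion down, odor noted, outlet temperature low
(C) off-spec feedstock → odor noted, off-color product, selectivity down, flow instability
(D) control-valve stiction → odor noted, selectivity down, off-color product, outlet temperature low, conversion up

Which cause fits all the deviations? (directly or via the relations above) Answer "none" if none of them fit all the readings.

none

Per-candidate check:
(A) pump cavitation — fails on conversion up, off-color product, odor noted, selectivity down (predicts selectivity up, not selectivity down)
(B) feed contamination — flow instability -; conversion up -; off-color product -; odor noted +; selectivity down -
(C) off-spec feedstock — flow instability +; conversion up -; off-color product +; odor noted +; selectivity down +
(D) control-valve stiction — flow instability -; conversion up +; off-color product +; odor noted +; selectivity down +
None of the listed candidates fits everything.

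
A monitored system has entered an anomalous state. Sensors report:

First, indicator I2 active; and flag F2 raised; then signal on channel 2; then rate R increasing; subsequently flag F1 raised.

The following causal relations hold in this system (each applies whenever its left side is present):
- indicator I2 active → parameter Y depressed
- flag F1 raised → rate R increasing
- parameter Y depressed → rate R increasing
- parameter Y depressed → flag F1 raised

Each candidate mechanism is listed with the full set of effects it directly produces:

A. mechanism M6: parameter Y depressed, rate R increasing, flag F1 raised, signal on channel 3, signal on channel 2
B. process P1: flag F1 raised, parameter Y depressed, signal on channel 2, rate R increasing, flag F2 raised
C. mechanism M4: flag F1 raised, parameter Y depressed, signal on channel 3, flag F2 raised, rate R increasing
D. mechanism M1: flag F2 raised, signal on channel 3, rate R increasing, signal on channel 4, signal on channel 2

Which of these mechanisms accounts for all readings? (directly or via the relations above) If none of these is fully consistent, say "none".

Per-candidate check:
(A) mechanism M6 — indicator I2 active ✗; flag F2 raised ✗; signal on channel 2 ✓; rate R increasing ✓; flag F1 raised ✓
(B) process P1 — does not account for indicator I2 active
(C) mechanism M4 — indicator I2 active ✗; flag F2 raised ✓; signal on channel 2 ✗; rate R increasing ✓; flag F1 raised ✓
(D) mechanism M1 — indicator I2 active ✗; flag F2 raised ✓; signal on channel 2 ✓; rate R increasing ✓; flag F1 raised ✗
No candidate is consistent with all observations.

none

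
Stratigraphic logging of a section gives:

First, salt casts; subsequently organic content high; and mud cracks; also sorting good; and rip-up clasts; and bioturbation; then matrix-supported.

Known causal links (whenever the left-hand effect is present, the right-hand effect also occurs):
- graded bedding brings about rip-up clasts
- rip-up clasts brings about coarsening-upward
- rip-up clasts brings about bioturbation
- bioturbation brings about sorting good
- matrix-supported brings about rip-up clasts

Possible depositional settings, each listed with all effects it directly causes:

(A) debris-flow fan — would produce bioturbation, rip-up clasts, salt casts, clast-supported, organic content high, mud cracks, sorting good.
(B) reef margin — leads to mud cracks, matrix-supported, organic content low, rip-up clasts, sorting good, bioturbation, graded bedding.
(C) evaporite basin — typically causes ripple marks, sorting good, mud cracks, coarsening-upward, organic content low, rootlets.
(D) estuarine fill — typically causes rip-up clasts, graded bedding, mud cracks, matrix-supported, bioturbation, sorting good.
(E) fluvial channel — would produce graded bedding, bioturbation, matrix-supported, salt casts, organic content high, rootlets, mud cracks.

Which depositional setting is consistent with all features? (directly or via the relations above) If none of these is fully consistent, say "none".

E

Testing each hypothesis:
(A) debris-flow fan — fails on matrix-supported (predicts clast-supported, not matrix-supported)
(B) reef margin — salt casts ✗; organic content high ✗; mud cracks ✓; sorting good ✓; rip-up clasts ✓; bioturbation ✓; matrix-supported ✓
(C) evaporite basin — salt casts ✗; organic content high ✗; mud cracks ✓; sorting good ✓; rip-up clasts ✗; bioturbation ✗; matrix-supported ✗
(D) estuarine fill — salt casts ✗; organic content high ✗; mud cracks ✓; sorting good ✓; rip-up clasts ✓; bioturbation ✓; matrix-supported ✓
(E) fluvial channel — salt casts ✓; organic content high ✓; mud cracks ✓; sorting good ✓ (via bioturbation → sorting good); rip-up clasts ✓ (via matrix-supported → rip-up clasts); bioturbation ✓; matrix-supported ✓
Only (E) is consistent with every observation.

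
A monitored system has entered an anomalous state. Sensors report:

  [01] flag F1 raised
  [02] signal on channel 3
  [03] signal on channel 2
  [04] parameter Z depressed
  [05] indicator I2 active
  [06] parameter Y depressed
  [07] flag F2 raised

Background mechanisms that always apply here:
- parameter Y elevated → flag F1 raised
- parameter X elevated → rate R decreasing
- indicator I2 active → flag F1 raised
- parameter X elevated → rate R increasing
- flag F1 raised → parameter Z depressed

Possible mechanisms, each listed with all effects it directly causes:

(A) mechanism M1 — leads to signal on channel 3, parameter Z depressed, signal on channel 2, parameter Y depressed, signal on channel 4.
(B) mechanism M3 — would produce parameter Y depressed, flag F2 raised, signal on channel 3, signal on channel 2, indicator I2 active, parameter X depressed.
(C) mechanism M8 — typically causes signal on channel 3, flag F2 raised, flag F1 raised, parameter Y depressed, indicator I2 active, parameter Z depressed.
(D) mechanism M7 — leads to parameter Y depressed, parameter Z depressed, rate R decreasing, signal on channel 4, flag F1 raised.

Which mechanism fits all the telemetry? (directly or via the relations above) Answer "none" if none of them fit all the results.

Checking each candidate against the observations:
(A) mechanism M1 — does not account for flag F1 raised, indicator I2 active, flag F2 raised
(B) mechanism M3 — flag F1 raised match (through indicator I2 active → flag F1 raised); signal on channel 3 match; signal on channel 2 match; parameter Z depressed match (through indicator I2 active → flag F1 raised → parameter Z depressed); indicator I2 active match; parameter Y depressed match; flag F2 raised match
(C) mechanism M8 — flag F1 raised match; signal on channel 3 match; signal on channel 2 miss; parameter Z depressed match; indicator I2 active match; parameter Y depressed match; flag F2 raised match
(D) mechanism M7 — does not account for signal on channel 3, signal on channel 2, indicator I2 active, flag F2 raised
(B) is the only candidate with no mismatches.

B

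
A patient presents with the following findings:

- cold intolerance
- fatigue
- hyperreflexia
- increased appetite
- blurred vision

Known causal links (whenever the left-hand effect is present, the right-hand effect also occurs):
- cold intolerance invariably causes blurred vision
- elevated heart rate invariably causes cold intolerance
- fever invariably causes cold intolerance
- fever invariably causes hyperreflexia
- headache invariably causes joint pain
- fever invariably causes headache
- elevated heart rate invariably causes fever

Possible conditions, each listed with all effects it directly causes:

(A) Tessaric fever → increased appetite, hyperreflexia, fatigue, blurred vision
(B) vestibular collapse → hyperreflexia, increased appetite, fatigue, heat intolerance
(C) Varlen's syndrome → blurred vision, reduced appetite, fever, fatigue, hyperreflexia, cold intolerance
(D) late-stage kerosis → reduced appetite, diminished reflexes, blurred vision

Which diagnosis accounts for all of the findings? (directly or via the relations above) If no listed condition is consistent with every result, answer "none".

For each candidate, compare predicted effects to what was observed:
(A) Tessaric fever — cold intolerance miss; fatigue match; hyperreflexia match; increased appetite match; blurred vision match
(B) vestibular collapse — cold intolerance miss; fatigue match; hyperreflexia match; increased appetite match; blurred vision miss
(C) Varlen's syndrome — fails on increased appetite (predicts reduced appetite, not increased appetite)
(D) late-stage kerosis — fails on cold intolerance, fatigue, hyperreflexia, increased appetite (predicts diminished reflexes, not hyperreflexia; predicts reduced appetite, not increased appetite)
None of the listed candidates fits everything.

none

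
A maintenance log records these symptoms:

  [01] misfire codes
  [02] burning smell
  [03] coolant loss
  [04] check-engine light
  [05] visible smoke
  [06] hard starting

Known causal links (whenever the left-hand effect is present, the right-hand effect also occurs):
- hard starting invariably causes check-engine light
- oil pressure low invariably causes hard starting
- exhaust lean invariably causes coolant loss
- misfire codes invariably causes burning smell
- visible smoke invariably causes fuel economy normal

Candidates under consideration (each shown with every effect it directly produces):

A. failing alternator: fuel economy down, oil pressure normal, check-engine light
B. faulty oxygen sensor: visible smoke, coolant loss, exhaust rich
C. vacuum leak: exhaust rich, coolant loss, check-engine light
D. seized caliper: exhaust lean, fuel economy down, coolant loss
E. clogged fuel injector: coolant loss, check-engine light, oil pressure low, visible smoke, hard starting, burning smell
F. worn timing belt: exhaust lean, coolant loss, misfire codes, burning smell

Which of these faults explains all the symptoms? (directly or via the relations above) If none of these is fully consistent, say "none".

Per-candidate check:
(A) failing alternator — misfire codes miss; burning smell miss; coolant loss miss; check-engine light match; visible smoke miss; hard starting miss
(B) faulty oxygen sensor — does not account for misfire codes, burning smell, check-engine light, hard starting
(C) vacuum leak — misfire codes miss; burning smell miss; coolant loss match; check-engine light match; visible smoke miss; hard starting miss
(D) seized caliper — misfire codes miss; burning smell miss; coolant loss match; check-engine light miss; visible smoke miss; hard starting miss
(E) clogged fuel injector — misfire codes miss; burning smell match; coolant loss match; check-engine light match; visible smoke match; hard starting match
(F) worn timing belt — misfire codes match; burning smell match; coolant loss match; check-engine light miss; visible smoke miss; hard starting miss
Every candidate fails on at least one observation.

none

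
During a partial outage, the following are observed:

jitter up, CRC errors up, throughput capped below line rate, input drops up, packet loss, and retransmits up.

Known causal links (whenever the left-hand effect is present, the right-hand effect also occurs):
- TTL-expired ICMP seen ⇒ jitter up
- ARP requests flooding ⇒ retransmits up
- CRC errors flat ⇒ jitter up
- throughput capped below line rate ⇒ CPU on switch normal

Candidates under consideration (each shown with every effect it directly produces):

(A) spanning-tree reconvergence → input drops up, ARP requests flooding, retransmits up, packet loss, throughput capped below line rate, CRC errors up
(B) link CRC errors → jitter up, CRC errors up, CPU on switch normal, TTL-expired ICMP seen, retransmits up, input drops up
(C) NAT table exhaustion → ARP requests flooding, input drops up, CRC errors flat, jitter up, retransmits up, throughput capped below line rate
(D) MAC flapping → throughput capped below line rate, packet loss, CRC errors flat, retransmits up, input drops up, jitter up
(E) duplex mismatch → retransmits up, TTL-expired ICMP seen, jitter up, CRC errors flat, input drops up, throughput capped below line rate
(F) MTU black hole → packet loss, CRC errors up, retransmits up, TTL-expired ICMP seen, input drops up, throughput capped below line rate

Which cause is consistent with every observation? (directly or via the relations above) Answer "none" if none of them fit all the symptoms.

F

Checking each candidate against the observations:
(A) spanning-tree reconvergence — does not account for jitter up
(B) link CRC errors — jitter up +; CRC errors up +; throughput capped below line rate -; input drops up +; packet loss -; retransmits up +
(C) NAT table exhaustion — fails on CRC errors up, packet loss (predicts CRC errors flat, not CRC errors up)
(D) MAC flapping — jitter up +; CRC errors up -; throughput capped below line rate +; input drops up +; packet loss +; retransmits up +
(E) duplex mismatch — fails on CRC errors up, packet loss (predicts CRC errors flat, not CRC errors up)
(F) MTU black hole — jitter up + (via TTL-expired ICMP seen → jitter up); CRC errors up +; throughput capped below line rate +; input drops up +; packet loss +; retransmits up +
Only (F) is consistent with every observation.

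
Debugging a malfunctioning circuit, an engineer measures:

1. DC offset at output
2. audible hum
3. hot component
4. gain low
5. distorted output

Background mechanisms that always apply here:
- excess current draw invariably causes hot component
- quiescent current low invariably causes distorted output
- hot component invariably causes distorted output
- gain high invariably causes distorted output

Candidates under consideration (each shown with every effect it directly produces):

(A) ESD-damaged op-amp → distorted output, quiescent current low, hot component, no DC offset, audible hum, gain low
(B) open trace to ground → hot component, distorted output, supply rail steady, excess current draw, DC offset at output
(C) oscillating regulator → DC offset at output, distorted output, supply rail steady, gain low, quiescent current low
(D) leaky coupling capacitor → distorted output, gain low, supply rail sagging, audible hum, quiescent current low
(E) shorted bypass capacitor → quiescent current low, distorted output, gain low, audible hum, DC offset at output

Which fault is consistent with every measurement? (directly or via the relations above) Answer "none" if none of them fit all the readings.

Checking each candidate against the observations:
(A) ESD-damaged op-amp — fails on DC offset at output (predicts no DC offset, not DC offset at output)
(B) open trace to ground — does not account for audible hum, gain low
(C) oscillating regulator — does not account for audible hum, hot component
(D) leaky coupling capacitor — DC offset at output miss; audible hum match; hot component miss; gain low match; distorted output match
(E) shorted bypass capacitor — does not account for hot component
No candidate is consistent with all observations.

none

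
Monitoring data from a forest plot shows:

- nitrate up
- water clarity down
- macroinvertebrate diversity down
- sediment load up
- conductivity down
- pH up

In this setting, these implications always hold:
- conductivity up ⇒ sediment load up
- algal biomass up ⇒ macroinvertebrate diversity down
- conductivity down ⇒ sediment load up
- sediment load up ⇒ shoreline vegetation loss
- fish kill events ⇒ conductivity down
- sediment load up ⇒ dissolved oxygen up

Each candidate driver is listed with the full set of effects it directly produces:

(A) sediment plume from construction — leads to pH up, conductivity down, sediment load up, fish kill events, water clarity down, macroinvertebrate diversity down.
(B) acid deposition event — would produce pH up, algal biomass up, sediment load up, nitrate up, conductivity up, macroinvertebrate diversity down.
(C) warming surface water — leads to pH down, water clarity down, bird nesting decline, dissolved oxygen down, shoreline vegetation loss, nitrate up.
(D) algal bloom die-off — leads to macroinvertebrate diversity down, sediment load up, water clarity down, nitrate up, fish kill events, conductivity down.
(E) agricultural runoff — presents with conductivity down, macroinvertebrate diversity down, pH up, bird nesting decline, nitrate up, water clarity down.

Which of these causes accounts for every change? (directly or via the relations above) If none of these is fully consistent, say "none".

E

For each candidate, compare predicted effects to what was observed:
(A) sediment plume from construction — nitrate up ✗; water clarity down ✓; macroinvertebrate diversity down ✓; sediment load up ✓; conductivity down ✓; pH up ✓
(B) acid deposition event — nitrate up ✓; water clarity down ✗; macroinvertebrate diversity down ✓; sediment load up ✓; conductivity down ✗; pH up ✓
(C) warming surface water — fails on macroinvertebrate diversity down, sediment load up, conductivity down, pH up (predicts pH down, not pH up)
(D) algal bloom die-off — nitrate up ✓; water clarity down ✓; macroinvertebrate diversity down ✓; sediment load up ✓; conductivity down ✓; pH up ✗
(E) agricultural runoff — nitrate up ✓; water clarity down ✓; macroinvertebrate diversity down ✓; sediment load up ✓ (through conductivity down → sediment load up); conductivity down ✓; pH up ✓
(E) is the only candidate with no mismatches.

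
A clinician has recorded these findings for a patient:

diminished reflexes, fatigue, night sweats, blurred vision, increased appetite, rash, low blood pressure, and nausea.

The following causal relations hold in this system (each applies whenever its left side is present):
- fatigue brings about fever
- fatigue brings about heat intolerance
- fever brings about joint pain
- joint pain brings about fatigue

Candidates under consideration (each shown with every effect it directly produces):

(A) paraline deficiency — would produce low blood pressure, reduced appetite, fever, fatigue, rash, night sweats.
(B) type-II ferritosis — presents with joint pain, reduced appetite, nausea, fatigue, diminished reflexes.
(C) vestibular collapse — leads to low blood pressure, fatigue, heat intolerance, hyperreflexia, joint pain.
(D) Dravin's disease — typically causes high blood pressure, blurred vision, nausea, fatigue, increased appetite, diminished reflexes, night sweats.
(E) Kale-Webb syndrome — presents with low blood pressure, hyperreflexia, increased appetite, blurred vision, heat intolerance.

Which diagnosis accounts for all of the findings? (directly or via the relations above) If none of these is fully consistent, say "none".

none

Testing each hypothesis:
(A) paraline deficiency — fails on diminished reflexes, blurred vision, increased appetite, nausea (predicts reduced appetite, not increased appetite)
(B) type-II ferritosis — fails on night sweats, blurred vision, increased appetite, rash, low blood pressure (predicts reduced appetite, not increased appetite)
(C) vestibular collapse — diminished reflexes miss; fatigue match; night sweats miss; blurred vision miss; increased appetite miss; rash miss; low blood pressure match; nausea miss
(D) Dravin's disease — diminished reflexes match; fatigue match; night sweats match; blurred vision match; increased appetite match; rash miss; low blood pressure miss; nausea match
(E) Kale-Webb syndrome — fails on diminished reflexes, fatigue, night sweats, rash, nausea (predicts hyperreflexia, not diminished reflexes)
None of the listed candidates fits everything.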